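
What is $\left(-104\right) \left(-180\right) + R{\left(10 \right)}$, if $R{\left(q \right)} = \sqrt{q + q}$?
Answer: $18720 + 2 \sqrt{5} \approx 18724.0$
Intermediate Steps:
$R{\left(q \right)} = \sqrt{2} \sqrt{q}$ ($R{\left(q \right)} = \sqrt{2 q} = \sqrt{2} \sqrt{q}$)
$\left(-104\right) \left(-180\right) + R{\left(10 \right)} = \left(-104\right) \left(-180\right) + \sqrt{2} \sqrt{10} = 18720 + 2 \sqrt{5}$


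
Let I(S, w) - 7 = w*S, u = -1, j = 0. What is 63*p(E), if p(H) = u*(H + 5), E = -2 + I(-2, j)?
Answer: -630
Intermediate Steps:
I(S, w) = 7 + S*w (I(S, w) = 7 + w*S = 7 + S*w)
E = 5 (E = -2 + (7 - 2*0) = -2 + (7 + 0) = -2 + 7 = 5)
p(H) = -5 - H (p(H) = -(H + 5) = -(5 + H) = -5 - H)
63*p(E) = 63*(-5 - 1*5) = 63*(-5 - 5) = 63*(-10) = -630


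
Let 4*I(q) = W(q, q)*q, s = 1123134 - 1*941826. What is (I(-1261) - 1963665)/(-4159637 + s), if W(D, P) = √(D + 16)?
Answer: 1963665/3978329 + 1261*I*√1245/15913316 ≈ 0.49359 + 0.002796*I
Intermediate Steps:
W(D, P) = √(16 + D)
s = 181308 (s = 1123134 - 941826 = 181308)
I(q) = q*√(16 + q)/4 (I(q) = (√(16 + q)*q)/4 = (q*√(16 + q))/4 = q*√(16 + q)/4)
(I(-1261) - 1963665)/(-4159637 + s) = ((¼)*(-1261)*√(16 - 1261) - 1963665)/(-4159637 + 181308) = ((¼)*(-1261)*√(-1245) - 1963665)/(-3978329) = ((¼)*(-1261)*(I*√1245) - 1963665)*(-1/3978329) = (-1261*I*√1245/4 - 1963665)*(-1/3978329) = (-1963665 - 1261*I*√1245/4)*(-1/3978329) = 1963665/3978329 + 1261*I*√1245/15913316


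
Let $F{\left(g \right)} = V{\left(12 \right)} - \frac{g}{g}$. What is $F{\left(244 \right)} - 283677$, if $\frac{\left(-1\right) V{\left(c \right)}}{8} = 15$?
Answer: $-283798$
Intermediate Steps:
$V{\left(c \right)} = -120$ ($V{\left(c \right)} = \left(-8\right) 15 = -120$)
$F{\left(g \right)} = -121$ ($F{\left(g \right)} = -120 - \frac{g}{g} = -120 - 1 = -121$)
$F{\left(244 \right)} - 283677 = -121 - 283677 = -283798$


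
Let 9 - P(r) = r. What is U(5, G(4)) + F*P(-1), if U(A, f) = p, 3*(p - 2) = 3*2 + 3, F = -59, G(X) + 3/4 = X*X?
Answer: -585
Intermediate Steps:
P(r) = 9 - r
G(X) = -3/4 + X**2 (G(X) = -3/4 + X*X = -3/4 + X**2)
p = 5 (p = 2 + (3*2 + 3)/3 = 2 + (6 + 3)/3 = 2 + (1/3)*9 = 2 + 3 = 5)
U(A, f) = 5
U(5, G(4)) + F*P(-1) = 5 - 59*(9 - 1*(-1)) = 5 - 59*(9 + 1) = 5 - 59*10 = 5 - 590 = -585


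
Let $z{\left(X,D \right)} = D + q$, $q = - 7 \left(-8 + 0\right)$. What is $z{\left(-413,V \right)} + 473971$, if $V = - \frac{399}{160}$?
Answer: $\frac{75843921}{160} \approx 4.7402 \cdot 10^{5}$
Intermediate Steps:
$V = - \frac{399}{160}$ ($V = \left(-399\right) \frac{1}{160} = - \frac{399}{160} \approx -2.4938$)
$q = 56$ ($q = \left(-7\right) \left(-8\right) = 56$)
$z{\left(X,D \right)} = 56 + D$ ($z{\left(X,D \right)} = D + 56 = 56 + D$)
$z{\left(-413,V \right)} + 473971 = \left(56 - \frac{399}{160}\right) + 473971 = \frac{8561}{160} + 473971 = \frac{75843921}{160}$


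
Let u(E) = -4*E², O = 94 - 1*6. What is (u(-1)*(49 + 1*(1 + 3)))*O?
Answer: -18656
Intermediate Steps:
O = 88 (O = 94 - 6 = 88)
(u(-1)*(49 + 1*(1 + 3)))*O = ((-4*(-1)²)*(49 + 1*(1 + 3)))*88 = ((-4*1)*(49 + 1*4))*88 = -4*(49 + 4)*88 = -4*53*88 = -212*88 = -18656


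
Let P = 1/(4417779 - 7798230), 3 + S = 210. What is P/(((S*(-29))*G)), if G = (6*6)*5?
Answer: 1/3652712523540 ≈ 2.7377e-13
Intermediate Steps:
S = 207 (S = -3 + 210 = 207)
G = 180 (G = 36*5 = 180)
P = -1/3380451 (P = 1/(-3380451) = -1/3380451 ≈ -2.9582e-7)
P/(((S*(-29))*G)) = -1/(3380451*((207*(-29))*180)) = -1/(3380451*((-6003*180))) = -1/3380451/(-1080540) = -1/3380451*(-1/1080540) = 1/3652712523540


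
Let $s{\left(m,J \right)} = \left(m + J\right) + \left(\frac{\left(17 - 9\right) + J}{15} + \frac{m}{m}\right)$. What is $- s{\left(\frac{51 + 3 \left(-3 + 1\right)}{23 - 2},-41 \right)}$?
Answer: $\frac{1402}{35} \approx 40.057$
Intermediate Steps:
$s{\left(m,J \right)} = \frac{23}{15} + m + \frac{16 J}{15}$ ($s{\left(m,J \right)} = \left(J + m\right) + \left(\left(8 + J\right) \frac{1}{15} + 1\right) = \left(J + m\right) + \left(\left(\frac{8}{15} + \frac{J}{15}\right) + 1\right) = \left(J + m\right) + \left(\frac{23}{15} + \frac{J}{15}\right) = \frac{23}{15} + m + \frac{16 J}{15}$)
$- s{\left(\frac{51 + 3 \left(-3 + 1\right)}{23 - 2},-41 \right)} = - (\frac{23}{15} + \frac{51 + 3 \left(-3 + 1\right)}{23 - 2} + \frac{16}{15} \left(-41\right)) = - (\frac{23}{15} + \frac{51 + 3 \left(-2\right)}{21} - \frac{656}{15}) = - (\frac{23}{15} + \left(51 - 6\right) \frac{1}{21} - \frac{656}{15}) = - (\frac{23}{15} + 45 \cdot \frac{1}{21} - \frac{656}{15}) = - (\frac{23}{15} + \frac{15}{7} - \frac{656}{15}) = \left(-1\right) \left(- \frac{1402}{35}\right) = \frac{1402}{35}$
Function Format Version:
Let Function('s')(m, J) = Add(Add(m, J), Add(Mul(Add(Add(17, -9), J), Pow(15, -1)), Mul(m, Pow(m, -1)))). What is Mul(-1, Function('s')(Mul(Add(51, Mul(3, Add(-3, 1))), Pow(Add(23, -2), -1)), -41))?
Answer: Rational(1402, 35) ≈ 40.057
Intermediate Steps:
Function('s')(m, J) = Add(Rational(23, 15), m, Mul(Rational(16, 15), J)) (Function('s')(m, J) = Add(Add(J, m), Add(Mul(Add(8, J), Rational(1, 15)), 1)) = Add(Add(J, m), Add(Add(Rational(8, 15), Mul(Rational(1, 15), J)), 1)) = Add(Add(J, m), Add(Rational(23, 15), Mul(Rational(1, 15), J))) = Add(Rational(23, 15), m, Mul(Rational(16, 15), J)))
Mul(-1, Function('s')(Mul(Add(51, Mul(3, Add(-3, 1))), Pow(Add(23, -2), -1)), -41)) = Mul(-1, Add(Rational(23, 15), Mul(Add(51, Mul(3, Add(-3, 1))), Pow(Add(23, -2), -1)), Mul(Rational(16, 15), -41))) = Mul(-1, Add(Rational(23, 15), Mul(Add(51, Mul(3, -2)), Pow(21, -1)), Rational(-656, 15))) = Mul(-1, Add(Rational(23, 15), Mul(Add(51, -6), Rational(1, 21)), Rational(-656, 15))) = Mul(-1, Add(Rational(23, 15), Mul(45, Rational(1, 21)), Rational(-656, 15))) = Mul(-1, Add(Rational(23, 15), Rational(15, 7), Rational(-656, 15))) = Mul(-1, Rational(-1402, 35)) = Rational(1402, 35)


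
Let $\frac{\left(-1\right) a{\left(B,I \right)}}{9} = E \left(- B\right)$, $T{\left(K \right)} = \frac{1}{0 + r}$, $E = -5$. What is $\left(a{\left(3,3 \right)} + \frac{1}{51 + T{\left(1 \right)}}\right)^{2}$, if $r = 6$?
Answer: $\frac{1717190721}{94249} \approx 18220.0$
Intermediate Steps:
$T{\left(K \right)} = \frac{1}{6}$ ($T{\left(K \right)} = \frac{1}{0 + 6} = \frac{1}{6}$)
$a{\left(B,I \right)} = - 45 B$ ($a{\left(B,I \right)} = - 9 \left(- 5 \left(- B\right)\right) = - 9 \cdot 5 B = - 45 B$)
$\left(a{\left(3,3 \right)} + \frac{1}{51 + T{\left(1 \right)}}\right)^{2} = \left(\left(-45\right) 3 + \frac{1}{51 + \frac{1}{6}}\right)^{2} = \left(-135 + \frac{1}{\frac{307}{6}}\right)^{2} = \left(-135 + \frac{6}{307}\right)^{2} = \left(- \frac{41439}{307}\right)^{2} = \frac{1717190721}{94249}$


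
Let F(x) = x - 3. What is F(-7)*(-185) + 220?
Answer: 2070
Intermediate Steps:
F(x) = -3 + x
F(-7)*(-185) + 220 = (-3 - 7)*(-185) + 220 = -10*(-185) + 220 = 1850 + 220 = 2070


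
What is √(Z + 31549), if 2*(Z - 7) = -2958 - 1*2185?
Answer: 3*√12882/2 ≈ 170.25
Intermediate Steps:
Z = -5129/2 (Z = 7 + (-2958 - 1*2185)/2 = 7 + (-2958 - 2185)/2 = 7 + (½)*(-5143) = 7 - 5143/2 = -5129/2 ≈ -2564.5)
√(Z + 31549) = √(-5129/2 + 31549) = √(57969/2) = 3*√12882/2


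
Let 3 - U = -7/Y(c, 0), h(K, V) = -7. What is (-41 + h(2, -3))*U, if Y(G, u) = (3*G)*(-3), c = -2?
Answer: -488/3 ≈ -162.67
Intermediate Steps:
Y(G, u) = -9*G
U = 61/18 (U = 3 - (-7)/((-9*(-2))) = 3 - (-7)/18 = 3 - 1*(-7/18) = 3 + 7/18 = 61/18 ≈ 3.3889)
(-41 + h(2, -3))*U = (-41 - 7)*(61/18) = -48*61/18 = -488/3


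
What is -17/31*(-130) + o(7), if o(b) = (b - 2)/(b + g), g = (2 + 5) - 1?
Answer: 28885/403 ≈ 71.675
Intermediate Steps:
g = 6 (g = 7 - 1 = 6)
o(b) = (-2 + b)/(6 + b) (o(b) = (b - 2)/(b + 6) = (-2 + b)/(6 + b))
-17/31*(-130) + o(7) = -17/31*(-130) + (-2 + 7)/(6 + 7) = -17*1/31*(-130) + 5/13 = -17/31*(-130) + (1/13)*5 = 2210/31 + 5/13 = 28885/403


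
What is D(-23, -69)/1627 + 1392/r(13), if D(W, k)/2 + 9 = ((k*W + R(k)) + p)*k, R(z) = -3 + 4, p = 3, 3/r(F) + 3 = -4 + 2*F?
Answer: 14124056/1627 ≈ 8681.0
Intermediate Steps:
r(F) = 3/(-7 + 2*F) (r(F) = 3/(-3 + (-4 + 2*F)) = 3/(-7 + 2*F))
R(z) = 1
D(W, k) = -18 + 2*k*(4 + W*k) (D(W, k) = -18 + 2*(((k*W + 1) + 3)*k) = -18 + 2*(((W*k + 1) + 3)*k) = -18 + 2*(((1 + W*k) + 3)*k) = -18 + 2*((4 + W*k)*k) = -18 + 2*(k*(4 + W*k)) = -18 + 2*k*(4 + W*k))
D(-23, -69)/1627 + 1392/r(13) = (-18 + 8*(-69) + 2*(-23)*(-69)²)/1627 + 1392/((3/(-7 + 2*13))) = (-18 - 552 + 2*(-23)*4761)*(1/1627) + 1392/((3/(-7 + 26))) = (-18 - 552 - 219006)*(1/1627) + 1392/((3/19)) = -219576*1/1627 + 1392/((3*(1/19))) = -219576/1627 + 1392/(3/19) = -219576/1627 + 1392*(19/3) = -219576/1627 + 8816 = 14124056/1627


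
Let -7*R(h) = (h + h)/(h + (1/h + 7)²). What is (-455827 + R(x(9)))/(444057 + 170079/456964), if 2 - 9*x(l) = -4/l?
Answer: -94751105703267908/92304595709308913 ≈ -1.0265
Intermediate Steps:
x(l) = 2/9 + 4/(9*l) (x(l) = 2/9 - (-4)/(9*l) = 2/9 + 4/(9*l))
R(h) = -2*h/(7*(h + (7 + 1/h)²)) (R(h) = -(h + h)/(7*(h + (1/h + 7)²)) = -2*h/(7*(h + (7 + 1/h)²)))
(-455827 + R(x(9)))/(444057 + 170079/456964) = (-455827 - 2*((2/9)*(2 + 9)/9)³/(7*((2/9)*(2 + 9)/9)³ + 7*(1 + 7*((2/9)*(2 + 9)/9))²))/(444057 + 170079/456964) = (-455827 - 2*((2/9)*(⅑)*11)³/(7*((2/9)*(⅑)*11)³ + 7*(1 + 7*((2/9)*(⅑)*11))²))/(444057 + 170079*(1/456964)) = (-455827 - 2*(22/81)³/(7*(22/81)³ + 7*(1 + 7*(22/81))²))/(444057 + 170079/456964) = (-455827 - 2*10648/531441/(7*(10648/531441) + 7*(1 + 154/81)²))/(202918233027/456964) = (-455827 - 2*10648/531441/(74536/531441 + 7*(235/81)²))*(456964/202918233027) = (-455827 - 2*10648/531441/(74536/531441 + 7*(55225/6561)))*(456964/202918233027) = (-455827 - 2*10648/531441/(74536/531441 + 386575/6561))*(456964/202918233027) = (-455827 - 2*10648/531441/31387111/531441)*(456964/202918233027) = (-455827 - 2*10648/531441*531441/31387111)*(456964/202918233027) = (-455827 - 21296/31387111)*(456964/202918233027) = -14307092667093/31387111*456964/202918233027 = -94751105703267908/92304595709308913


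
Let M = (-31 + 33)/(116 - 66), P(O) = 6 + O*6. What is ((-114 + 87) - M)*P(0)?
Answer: -4056/25 ≈ -162.24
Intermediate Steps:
P(O) = 6 + 6*O
M = 1/25 (M = 2/50 = 2*(1/50) = 1/25 ≈ 0.040000)
((-114 + 87) - M)*P(0) = ((-114 + 87) - 1*1/25)*(6 + 6*0) = (-27 - 1/25)*(6 + 0) = -676/25*6 = -4056/25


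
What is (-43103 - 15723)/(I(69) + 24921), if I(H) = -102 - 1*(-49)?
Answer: -29413/12434 ≈ -2.3655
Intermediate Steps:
I(H) = -53 (I(H) = -102 + 49 = -53)
(-43103 - 15723)/(I(69) + 24921) = (-43103 - 15723)/(-53 + 24921) = -58826/24868 = -58826*1/24868 = -29413/12434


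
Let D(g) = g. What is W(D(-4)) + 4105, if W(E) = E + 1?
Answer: 4102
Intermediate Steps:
W(E) = 1 + E
W(D(-4)) + 4105 = (1 - 4) + 4105 = -3 + 4105 = 4102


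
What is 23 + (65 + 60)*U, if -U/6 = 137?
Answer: -102727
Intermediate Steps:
U = -822 (U = -6*137 = -822)
23 + (65 + 60)*U = 23 + (65 + 60)*(-822) = 23 + 125*(-822) = 23 - 102750 = -102727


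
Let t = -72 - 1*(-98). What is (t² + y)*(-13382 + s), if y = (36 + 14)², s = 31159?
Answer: 56459752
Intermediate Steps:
t = 26 (t = -72 + 98 = 26)
y = 2500 (y = 50² = 2500)
(t² + y)*(-13382 + s) = (26² + 2500)*(-13382 + 31159) = (676 + 2500)*17777 = 3176*17777 = 56459752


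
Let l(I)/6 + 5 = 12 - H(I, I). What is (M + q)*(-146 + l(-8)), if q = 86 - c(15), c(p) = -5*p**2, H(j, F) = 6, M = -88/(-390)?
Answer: -6613292/39 ≈ -1.6957e+5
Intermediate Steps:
M = 44/195 (M = -88*(-1/390) = 44/195 ≈ 0.22564)
l(I) = 6 (l(I) = -30 + 6*(12 - 1*6) = -30 + 6*(12 - 6) = -30 + 6*6 = -30 + 36 = 6)
q = 1211 (q = 86 - (-5)*15**2 = 86 - (-5)*225 = 86 - 1*(-1125) = 86 + 1125 = 1211)
(M + q)*(-146 + l(-8)) = (44/195 + 1211)*(-146 + 6) = (236189/195)*(-140) = -6613292/39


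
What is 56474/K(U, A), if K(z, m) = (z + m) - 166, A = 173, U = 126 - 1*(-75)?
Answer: 28237/104 ≈ 271.51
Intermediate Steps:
U = 201 (U = 126 + 75 = 201)
K(z, m) = -166 + m + z (K(z, m) = (m + z) - 166 = -166 + m + z)
56474/K(U, A) = 56474/(-166 + 173 + 201) = 56474/208 = 56474*(1/208) = 28237/104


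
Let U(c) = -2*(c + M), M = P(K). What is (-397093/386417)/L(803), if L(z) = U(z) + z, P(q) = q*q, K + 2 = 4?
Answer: 397093/313384187 ≈ 0.0012671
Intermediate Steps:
K = 2 (K = -2 + 4 = 2)
P(q) = q²
M = 4 (M = 2² = 4)
U(c) = -8 - 2*c (U(c) = -2*(c + 4) = -2*(4 + c) = -8 - 2*c)
L(z) = -8 - z (L(z) = (-8 - 2*z) + z = -8 - z)
(-397093/386417)/L(803) = (-397093/386417)/(-8 - 1*803) = (-397093*1/386417)/(-8 - 803) = -397093/386417/(-811) = -397093/386417*(-1/811) = 397093/313384187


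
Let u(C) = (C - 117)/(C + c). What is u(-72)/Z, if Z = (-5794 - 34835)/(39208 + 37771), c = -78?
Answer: -1616559/677150 ≈ -2.3873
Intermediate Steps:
u(C) = (-117 + C)/(-78 + C) (u(C) = (C - 117)/(C - 78) = (-117 + C)/(-78 + C))
Z = -40629/76979 ≈ -0.52779
u(-72)/Z = ((-117 - 72)/(-78 - 72))/(-40629/76979) = (-189/(-150))*(-76979/40629) = -1/150*(-189)*(-76979/40629) = (63/50)*(-76979/40629) = -1616559/677150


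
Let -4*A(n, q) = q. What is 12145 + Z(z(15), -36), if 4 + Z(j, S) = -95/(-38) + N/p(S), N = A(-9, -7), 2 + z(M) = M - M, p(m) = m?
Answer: 1748657/144 ≈ 12143.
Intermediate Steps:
A(n, q) = -q/4
z(M) = -2 (z(M) = -2 + (M - M) = -2 + 0 = -2)
N = 7/4 (N = -¼*(-7) = 7/4 ≈ 1.7500)
Z(j, S) = -3/2 + 7/(4*S) (Z(j, S) = -4 + (-95/(-38) + 7/(4*S)) = -4 + (-95*(-1/38) + 7/(4*S)) = -4 + (5/2 + 7/(4*S)) = -3/2 + 7/(4*S))
12145 + Z(z(15), -36) = 12145 + (¼)*(7 - 6*(-36))/(-36) = 12145 + (¼)*(-1/36)*(7 + 216) = 12145 + (¼)*(-1/36)*223 = 12145 - 223/144 = 1748657/144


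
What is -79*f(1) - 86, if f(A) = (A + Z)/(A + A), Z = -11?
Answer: 309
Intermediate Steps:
f(A) = (-11 + A)/(2*A) (f(A) = (A - 11)/(A + A) = (-11 + A)/((2*A)) = (-11 + A)*(1/(2*A)) = (-11 + A)/(2*A))
-79*f(1) - 86 = -79*(-11 + 1)/(2*1) - 86 = -79*(-10)/2 - 86 = -79*(-5) - 86 = 395 - 86 = 309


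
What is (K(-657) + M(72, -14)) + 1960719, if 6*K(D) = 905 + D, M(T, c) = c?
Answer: 5882239/3 ≈ 1.9607e+6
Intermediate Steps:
K(D) = 905/6 + D/6 (K(D) = (905 + D)/6 = 905/6 + D/6)
(K(-657) + M(72, -14)) + 1960719 = ((905/6 + (⅙)*(-657)) - 14) + 1960719 = ((905/6 - 219/2) - 14) + 1960719 = (124/3 - 14) + 1960719 = 82/3 + 1960719 = 5882239/3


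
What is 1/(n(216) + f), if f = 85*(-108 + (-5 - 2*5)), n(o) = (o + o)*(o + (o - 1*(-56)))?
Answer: 1/200361 ≈ 4.9910e-6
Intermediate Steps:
n(o) = 2*o*(56 + 2*o) (n(o) = (2*o)*(o + (o + 56)) = (2*o)*(o + (56 + o)) = (2*o)*(56 + 2*o) = 2*o*(56 + 2*o))
f = -10455 (f = 85*(-108 + (-5 - 10)) = 85*(-108 - 15) = 85*(-123) = -10455)
1/(n(216) + f) = 1/(4*216*(28 + 216) - 10455) = 1/(4*216*244 - 10455) = 1/(210816 - 10455) = 1/200361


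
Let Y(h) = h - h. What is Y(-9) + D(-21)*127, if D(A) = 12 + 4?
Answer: 2032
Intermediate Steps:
D(A) = 16
Y(h) = 0
Y(-9) + D(-21)*127 = 0 + 16*127 = 0 + 2032 = 2032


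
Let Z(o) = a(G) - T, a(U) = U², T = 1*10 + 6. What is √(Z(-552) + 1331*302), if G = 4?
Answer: 11*√3322 ≈ 634.00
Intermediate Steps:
T = 16 (T = 10 + 6 = 16)
Z(o) = 0 (Z(o) = 4² - 1*16 = 16 - 16 = 0)
√(Z(-552) + 1331*302) = √(0 + 1331*302) = √(0 + 401962) = √401962 = 11*√3322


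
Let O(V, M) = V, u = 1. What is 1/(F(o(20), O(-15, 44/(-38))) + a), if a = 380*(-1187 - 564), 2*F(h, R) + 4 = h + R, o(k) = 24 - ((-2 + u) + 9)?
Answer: -2/1330763 ≈ -1.5029e-6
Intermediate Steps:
o(k) = 16 (o(k) = 24 - ((-2 + 1) + 9) = 24 - (-1 + 9) = 24 - 1*8 = 24 - 8 = 16)
F(h, R) = -2 + R/2 + h/2 (F(h, R) = -2 + (h + R)/2 = -2 + (R + h)/2 = -2 + (R/2 + h/2) = -2 + R/2 + h/2)
a = -665380 (a = 380*(-1751) = -665380)
1/(F(o(20), O(-15, 44/(-38))) + a) = 1/((-2 + (½)*(-15) + (½)*16) - 665380) = 1/((-2 - 15/2 + 8) - 665380) = 1/(-3/2 - 665380) = 1/(-1330763/2) = -2/1330763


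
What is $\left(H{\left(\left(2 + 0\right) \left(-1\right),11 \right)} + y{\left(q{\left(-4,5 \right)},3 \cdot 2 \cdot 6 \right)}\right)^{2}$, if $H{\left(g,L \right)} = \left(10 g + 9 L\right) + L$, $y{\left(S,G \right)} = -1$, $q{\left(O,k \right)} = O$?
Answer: $7921$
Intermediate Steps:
$H{\left(g,L \right)} = 10 L + 10 g$ ($H{\left(g,L \right)} = \left(9 L + 10 g\right) + L = 10 L + 10 g$)
$\left(H{\left(\left(2 + 0\right) \left(-1\right),11 \right)} + y{\left(q{\left(-4,5 \right)},3 \cdot 2 \cdot 6 \right)}\right)^{2} = \left(\left(10 \cdot 11 + 10 \left(2 + 0\right) \left(-1\right)\right) - 1\right)^{2} = \left(\left(110 + 10 \cdot 2 \left(-1\right)\right) - 1\right)^{2} = \left(\left(110 + 10 \left(-2\right)\right) - 1\right)^{2} = \left(\left(110 - 20\right) - 1\right)^{2} = \left(90 - 1\right)^{2} = 89^{2} = 7921$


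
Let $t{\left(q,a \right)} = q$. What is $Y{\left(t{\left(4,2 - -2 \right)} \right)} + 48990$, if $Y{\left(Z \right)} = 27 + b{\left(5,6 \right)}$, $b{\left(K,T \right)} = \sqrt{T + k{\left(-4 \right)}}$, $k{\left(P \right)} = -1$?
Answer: $49017 + \sqrt{5} \approx 49019.0$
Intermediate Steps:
$b{\left(K,T \right)} = \sqrt{-1 + T}$ ($b{\left(K,T \right)} = \sqrt{T - 1} = \sqrt{-1 + T}$)
$Y{\left(Z \right)} = 27 + \sqrt{5}$ ($Y{\left(Z \right)} = 27 + \sqrt{-1 + 6} = 27 + \sqrt{5}$)
$Y{\left(t{\left(4,2 - -2 \right)} \right)} + 48990 = \left(27 + \sqrt{5}\right) + 48990 = 49017 + \sqrt{5}$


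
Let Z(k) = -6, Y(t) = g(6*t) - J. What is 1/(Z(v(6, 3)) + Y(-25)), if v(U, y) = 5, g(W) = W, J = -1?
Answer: -1/155 ≈ -0.0064516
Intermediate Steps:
Y(t) = 1 + 6*t (Y(t) = 6*t - 1*(-1) = 6*t + 1 = 1 + 6*t)
1/(Z(v(6, 3)) + Y(-25)) = 1/(-6 + (1 + 6*(-25))) = 1/(-6 + (1 - 150)) = 1/(-6 - 149) = 1/(-155) = -1/155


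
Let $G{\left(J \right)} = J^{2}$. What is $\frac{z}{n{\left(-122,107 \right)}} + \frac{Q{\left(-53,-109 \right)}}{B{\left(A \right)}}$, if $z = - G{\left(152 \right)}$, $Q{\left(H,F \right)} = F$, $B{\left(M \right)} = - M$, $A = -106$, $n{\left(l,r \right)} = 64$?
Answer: $- \frac{38375}{106} \approx -362.03$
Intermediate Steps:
$z = -23104$ ($z = - 152^{2} = \left(-1\right) 23104 = -23104$)
$\frac{z}{n{\left(-122,107 \right)}} + \frac{Q{\left(-53,-109 \right)}}{B{\left(A \right)}} = - \frac{23104}{64} - \frac{109}{\left(-1\right) \left(-106\right)} = \left(-23104\right) \frac{1}{64} - \frac{109}{106} = -361 - \frac{109}{106} = - \frac{38375}{106}$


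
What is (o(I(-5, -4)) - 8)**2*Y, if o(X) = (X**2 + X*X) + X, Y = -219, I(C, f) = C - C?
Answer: -14016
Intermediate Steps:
I(C, f) = 0
o(X) = X + 2*X**2 (o(X) = (X**2 + X**2) + X = 2*X**2 + X = X + 2*X**2)
(o(I(-5, -4)) - 8)**2*Y = (0*(1 + 2*0) - 8)**2*(-219) = (0*(1 + 0) - 8)**2*(-219) = (0*1 - 8)**2*(-219) = (0 - 8)**2*(-219) = (-8)**2*(-219) = 64*(-219) = -14016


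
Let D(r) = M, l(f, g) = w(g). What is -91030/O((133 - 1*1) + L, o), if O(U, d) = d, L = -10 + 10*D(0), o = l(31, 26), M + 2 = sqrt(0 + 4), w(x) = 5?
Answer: -18206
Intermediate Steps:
M = 0 (M = -2 + sqrt(0 + 4) = -2 + sqrt(4) = -2 + 2 = 0)
l(f, g) = 5
o = 5
D(r) = 0
L = -10 (L = -10 + 10*0 = -10 + 0 = -10)
-91030/O((133 - 1*1) + L, o) = -91030/5 = -91030*1/5 = -18206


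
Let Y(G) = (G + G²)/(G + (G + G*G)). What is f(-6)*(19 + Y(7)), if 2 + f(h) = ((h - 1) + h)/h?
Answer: 179/54 ≈ 3.3148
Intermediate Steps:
f(h) = -2 + (-1 + 2*h)/h (f(h) = -2 + ((h - 1) + h)/h = -2 + ((-1 + h) + h)/h = -2 + (-1 + 2*h)/h)
Y(G) = (G + G²)/(G² + 2*G) (Y(G) = (G + G²)/(G + (G + G²)) = (G + G²)/(G² + 2*G))
f(-6)*(19 + Y(7)) = (-1/(-6))*(19 + (1 + 7)/(2 + 7)) = (-1*(-⅙))*(19 + 8/9) = (19 + (⅑)*8)/6 = (19 + 8/9)/6 = (⅙)*(179/9) = 179/54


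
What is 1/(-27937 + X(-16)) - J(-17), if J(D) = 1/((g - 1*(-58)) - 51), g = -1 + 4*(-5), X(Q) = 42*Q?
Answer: 4085/57218 ≈ 0.071394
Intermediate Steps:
g = -21 (g = -1 - 20 = -21)
J(D) = -1/14 (J(D) = 1/((-21 - 1*(-58)) - 51) = 1/((-21 + 58) - 51) = 1/(37 - 51) = 1/(-14) = -1/14)
1/(-27937 + X(-16)) - J(-17) = 1/(-27937 + 42*(-16)) - 1*(-1/14) = 1/(-27937 - 672) + 1/14 = 1/(-28609) + 1/14 = -1/28609 + 1/14 = 4085/57218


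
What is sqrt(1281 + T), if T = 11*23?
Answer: sqrt(1534) ≈ 39.166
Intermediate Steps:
T = 253
sqrt(1281 + T) = sqrt(1281 + 253) = sqrt(1534)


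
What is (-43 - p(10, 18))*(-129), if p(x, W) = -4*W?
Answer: -3741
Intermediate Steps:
(-43 - p(10, 18))*(-129) = (-43 - (-4)*18)*(-129) = (-43 - 1*(-72))*(-129) = (-43 + 72)*(-129) = 29*(-129) = -3741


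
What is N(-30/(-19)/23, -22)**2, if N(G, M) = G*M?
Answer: 435600/190969 ≈ 2.2810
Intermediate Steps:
N(-30/(-19)/23, -22)**2 = ((-30/(-19)/23)*(-22))**2 = ((-30*(-1/19)*(1/23))*(-22))**2 = (((30/19)*(1/23))*(-22))**2 = ((30/437)*(-22))**2 = (-660/437)**2 = 435600/190969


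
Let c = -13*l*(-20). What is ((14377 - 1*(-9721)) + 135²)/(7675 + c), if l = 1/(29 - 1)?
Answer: 296261/53790 ≈ 5.5077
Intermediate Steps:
l = 1/28 ≈ 0.035714
c = 65/7 (c = -13*1/28*(-20) = -13/28*(-20) = 65/7 ≈ 9.2857)
((14377 - 1*(-9721)) + 135²)/(7675 + c) = ((14377 - 1*(-9721)) + 135²)/(7675 + 65/7) = ((14377 + 9721) + 18225)/(53790/7) = (24098 + 18225)*(7/53790) = 42323*(7/53790) = 296261/53790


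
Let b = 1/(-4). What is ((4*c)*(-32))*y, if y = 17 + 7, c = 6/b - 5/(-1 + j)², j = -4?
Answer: 371712/5 ≈ 74342.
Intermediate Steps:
b = -¼ ≈ -0.25000
c = -121/5 (c = 6/(-¼) - 5/(-1 - 4)² = 6*(-4) - 5/((-5)²) = -24 - 5/25 = -24 - 5*1/25 = -24 - ⅕ = -121/5 ≈ -24.200)
y = 24
((4*c)*(-32))*y = ((4*(-121/5))*(-32))*24 = -484/5*(-32)*24 = (15488/5)*24 = 371712/5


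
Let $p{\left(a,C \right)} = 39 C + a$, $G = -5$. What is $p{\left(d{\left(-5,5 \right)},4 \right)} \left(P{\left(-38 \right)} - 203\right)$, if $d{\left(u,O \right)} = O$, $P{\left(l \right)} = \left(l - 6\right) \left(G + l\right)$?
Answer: $271929$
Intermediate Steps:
$P{\left(l \right)} = \left(-6 + l\right) \left(-5 + l\right)$ ($P{\left(l \right)} = \left(l - 6\right) \left(-5 + l\right) = \left(-6 + l\right) \left(-5 + l\right)$)
$p{\left(a,C \right)} = a + 39 C$
$p{\left(d{\left(-5,5 \right)},4 \right)} \left(P{\left(-38 \right)} - 203\right) = \left(5 + 39 \cdot 4\right) \left(\left(30 + \left(-38\right)^{2} - -418\right) - 203\right) = \left(5 + 156\right) \left(\left(30 + 1444 + 418\right) - 203\right) = 161 \left(1892 - 203\right) = 161 \cdot 1689 = 271929$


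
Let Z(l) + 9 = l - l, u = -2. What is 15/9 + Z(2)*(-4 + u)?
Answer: 167/3 ≈ 55.667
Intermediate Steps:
Z(l) = -9 (Z(l) = -9 + (l - l) = -9 + 0 = -9)
15/9 + Z(2)*(-4 + u) = 15/9 - 9*(-4 - 2) = 15*(⅑) - 9*(-6) = 5/3 + 54 = 167/3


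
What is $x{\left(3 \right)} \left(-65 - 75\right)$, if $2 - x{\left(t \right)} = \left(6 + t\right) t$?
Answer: $3500$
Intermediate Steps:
$x{\left(t \right)} = 2 - t \left(6 + t\right)$ ($x{\left(t \right)} = 2 - \left(6 + t\right) t = 2 - t \left(6 + t\right)$)
$x{\left(3 \right)} \left(-65 - 75\right) = \left(2 - 3^{2} - 18\right) \left(-65 - 75\right) = \left(2 - 9 - 18\right) \left(-140\right) = \left(-25\right) \left(-140\right) = 3500$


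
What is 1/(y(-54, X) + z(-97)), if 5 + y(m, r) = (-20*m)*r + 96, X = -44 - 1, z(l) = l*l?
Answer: -1/39100 ≈ -2.5575e-5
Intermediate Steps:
z(l) = l**2
X = -45
y(m, r) = 91 - 20*m*r (y(m, r) = -5 + ((-20*m)*r + 96) = -5 + (-20*m*r + 96) = -5 + (96 - 20*m*r) = 91 - 20*m*r)
1/(y(-54, X) + z(-97)) = 1/((91 - 20*(-54)*(-45)) + (-97)**2) = 1/((91 - 48600) + 9409) = 1/(-48509 + 9409) = 1/(-39100) = -1/39100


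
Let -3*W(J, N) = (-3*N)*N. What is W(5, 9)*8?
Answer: 648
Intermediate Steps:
W(J, N) = N² (W(J, N) = -(-3*N)*N/3 = -(-1)*N² = N²)
W(5, 9)*8 = 9²*8 = 81*8 = 648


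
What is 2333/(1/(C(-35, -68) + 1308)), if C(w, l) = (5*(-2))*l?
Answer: 4638004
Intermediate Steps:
C(w, l) = -10*l
2333/(1/(C(-35, -68) + 1308)) = 2333/(1/(-10*(-68) + 1308)) = 2333/(1/(680 + 1308)) = 2333/(1/1988) = 2333*1988 = 4638004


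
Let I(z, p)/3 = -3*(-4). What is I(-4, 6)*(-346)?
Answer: -12456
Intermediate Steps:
I(z, p) = 36 (I(z, p) = 3*(-3*(-4)) = 3*12 = 36)
I(-4, 6)*(-346) = 36*(-346) = -12456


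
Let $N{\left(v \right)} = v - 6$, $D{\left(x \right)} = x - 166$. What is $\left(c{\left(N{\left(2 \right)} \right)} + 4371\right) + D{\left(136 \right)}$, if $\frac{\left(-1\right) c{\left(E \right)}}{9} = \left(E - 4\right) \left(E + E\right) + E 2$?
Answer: $3837$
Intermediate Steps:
$D{\left(x \right)} = -166 + x$
$N{\left(v \right)} = -6 + v$
$c{\left(E \right)} = - 18 E - 18 E \left(-4 + E\right)$ ($c{\left(E \right)} = - 9 \left(\left(E - 4\right) \left(E + E\right) + E 2\right) = - 9 \left(\left(-4 + E\right) 2 E + 2 E\right) = - 9 \left(2 E \left(-4 + E\right) + 2 E\right) = - 9 \left(2 E + 2 E \left(-4 + E\right)\right) = - 18 E - 18 E \left(-4 + E\right)$)
$\left(c{\left(N{\left(2 \right)} \right)} + 4371\right) + D{\left(136 \right)} = \left(18 \left(-6 + 2\right) \left(3 - \left(-6 + 2\right)\right) + 4371\right) + \left(-166 + 136\right) = \left(18 \left(-4\right) \left(3 - -4\right) + 4371\right) - 30 = \left(18 \left(-4\right) \left(3 + 4\right) + 4371\right) - 30 = \left(18 \left(-4\right) 7 + 4371\right) - 30 = \left(-504 + 4371\right) - 30 = 3867 - 30 = 3837$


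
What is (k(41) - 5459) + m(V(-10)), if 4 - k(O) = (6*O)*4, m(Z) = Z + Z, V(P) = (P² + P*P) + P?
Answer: -6059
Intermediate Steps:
V(P) = P + 2*P² (V(P) = (P² + P²) + P = 2*P² + P = P + 2*P²)
m(Z) = 2*Z
k(O) = 4 - 24*O (k(O) = 4 - 6*O*4 = 4 - 24*O)
(k(41) - 5459) + m(V(-10)) = ((4 - 24*41) - 5459) + 2*(-10*(1 + 2*(-10))) = ((4 - 984) - 5459) + 2*(-10*(1 - 20)) = (-980 - 5459) + 2*(-10*(-19)) = -6439 + 2*190 = -6439 + 380 = -6059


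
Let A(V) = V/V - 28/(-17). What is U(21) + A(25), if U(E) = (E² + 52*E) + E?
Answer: 26463/17 ≈ 1556.6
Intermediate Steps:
A(V) = 45/17 (A(V) = 1 - 28*(-1/17) = 1 + 28/17 = 45/17)
U(E) = E² + 53*E
U(21) + A(25) = 21*(53 + 21) + 45/17 = 21*74 + 45/17 = 1554 + 45/17 = 26463/17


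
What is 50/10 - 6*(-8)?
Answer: 53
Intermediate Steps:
50/10 - 6*(-8) = 50*(⅒) + 48 = 5 + 48 = 53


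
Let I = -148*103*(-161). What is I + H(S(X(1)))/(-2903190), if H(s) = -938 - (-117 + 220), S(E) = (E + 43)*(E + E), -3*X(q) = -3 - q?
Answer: 2375084255667/967730 ≈ 2.4543e+6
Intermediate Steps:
I = 2454284 (I = -15244*(-161) = 2454284)
X(q) = 1 + q/3 (X(q) = -(-3 - q)/3 = 1 + q/3)
S(E) = 2*E*(43 + E) (S(E) = (43 + E)*(2*E) = 2*E*(43 + E))
H(s) = -1041 (H(s) = -938 - 1*103 = -938 - 103 = -1041)
I + H(S(X(1)))/(-2903190) = 2454284 - 1041/(-2903190) = 2454284 - 1041*(-1/2903190) = 2454284 + 347/967730 = 2375084255667/967730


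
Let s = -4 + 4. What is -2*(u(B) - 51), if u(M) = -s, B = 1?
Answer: 102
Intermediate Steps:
s = 0
u(M) = 0 (u(M) = -1*0 = 0)
-2*(u(B) - 51) = -2*(0 - 51) = -2*(-51) = 102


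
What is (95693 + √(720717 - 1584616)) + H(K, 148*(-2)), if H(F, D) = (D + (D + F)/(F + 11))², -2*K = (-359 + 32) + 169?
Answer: 1496411749/8100 + I*√863899 ≈ 1.8474e+5 + 929.46*I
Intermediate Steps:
K = 79 (K = -((-359 + 32) + 169)/2 = -(-327 + 169)/2 = -½*(-158) = 79)
H(F, D) = (D + (D + F)/(11 + F))²
(95693 + √(720717 - 1584616)) + H(K, 148*(-2)) = (95693 + √(720717 - 1584616)) + (79 + 12*(148*(-2)) + (148*(-2))*79)²/(11 + 79)² = (95693 + √(-863899)) + (79 + 12*(-296) - 296*79)²/90² = (95693 + I*√863899) + (79 - 3552 - 23384)²/8100 = (95693 + I*√863899) + (1/8100)*(-26857)² = (95693 + I*√863899) + (1/8100)*721298449 = (95693 + I*√863899) + 721298449/8100 = 1496411749/8100 + I*√863899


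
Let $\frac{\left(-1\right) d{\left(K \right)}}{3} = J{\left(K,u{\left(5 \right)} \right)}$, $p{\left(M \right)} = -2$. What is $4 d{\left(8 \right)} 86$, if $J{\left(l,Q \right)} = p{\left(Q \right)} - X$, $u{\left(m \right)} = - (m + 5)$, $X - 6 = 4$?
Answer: $12384$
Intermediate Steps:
$X = 10$ ($X = 6 + 4 = 10$)
$u{\left(m \right)} = -5 - m$ ($u{\left(m \right)} = - (5 + m) = -5 - m$)
$J{\left(l,Q \right)} = -12$ ($J{\left(l,Q \right)} = -2 - 10 = -12$)
$d{\left(K \right)} = 36$ ($d{\left(K \right)} = \left(-3\right) \left(-12\right) = 36$)
$4 d{\left(8 \right)} 86 = 4 \cdot 36 \cdot 86 = 144 \cdot 86 = 12384$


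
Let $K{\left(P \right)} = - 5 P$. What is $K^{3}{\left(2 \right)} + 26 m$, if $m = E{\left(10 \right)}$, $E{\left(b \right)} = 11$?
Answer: $-714$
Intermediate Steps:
$m = 11$
$K^{3}{\left(2 \right)} + 26 m = \left(\left(-5\right) 2\right)^{3} + 26 \cdot 11 = \left(-10\right)^{3} + 286 = -1000 + 286 = -714$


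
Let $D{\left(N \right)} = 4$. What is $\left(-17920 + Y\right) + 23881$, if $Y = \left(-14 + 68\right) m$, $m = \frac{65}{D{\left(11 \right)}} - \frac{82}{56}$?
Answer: $\frac{47316}{7} \approx 6759.4$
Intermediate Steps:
$m = \frac{207}{14}$ ($m = \frac{65}{4} - \frac{82}{56} = 65 \cdot \frac{1}{4} - \frac{41}{28} = \frac{65}{4} - \frac{41}{28} = \frac{207}{14} \approx 14.786$)
$Y = \frac{5589}{7}$ ($Y = \left(-14 + 68\right) \frac{207}{14} = 54 \cdot \frac{207}{14} = \frac{5589}{7} \approx 798.43$)
$\left(-17920 + Y\right) + 23881 = \left(-17920 + \frac{5589}{7}\right) + 23881 = - \frac{119851}{7} + 23881 = \frac{47316}{7}$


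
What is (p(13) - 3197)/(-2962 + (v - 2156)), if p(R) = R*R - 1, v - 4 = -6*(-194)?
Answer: 3029/3950 ≈ 0.76684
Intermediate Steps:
v = 1168 (v = 4 - 6*(-194) = 4 + 1164 = 1168)
p(R) = -1 + R² (p(R) = R² - 1 = -1 + R²)
(p(13) - 3197)/(-2962 + (v - 2156)) = ((-1 + 13²) - 3197)/(-2962 + (1168 - 2156)) = ((-1 + 169) - 3197)/(-2962 - 988) = (168 - 3197)/(-3950) = -3029*(-1/3950) = 3029/3950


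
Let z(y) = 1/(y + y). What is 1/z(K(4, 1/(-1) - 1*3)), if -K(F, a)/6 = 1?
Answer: -12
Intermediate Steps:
K(F, a) = -6 (K(F, a) = -6*1 = -6)
z(y) = 1/(2*y)
1/z(K(4, 1/(-1) - 1*3)) = 1/((½)/(-6)) = 1/((½)*(-⅙)) = 1/(-1/12) = -12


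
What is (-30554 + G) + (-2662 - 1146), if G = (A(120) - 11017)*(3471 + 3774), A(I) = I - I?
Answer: -79852527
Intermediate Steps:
A(I) = 0
G = -79818165 (G = (0 - 11017)*(3471 + 3774) = -11017*7245 = -79818165)
(-30554 + G) + (-2662 - 1146) = (-30554 - 79818165) + (-2662 - 1146) = -79848719 - 3808 = -79852527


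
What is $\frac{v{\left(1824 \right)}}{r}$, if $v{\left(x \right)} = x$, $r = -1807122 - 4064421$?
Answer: $- \frac{608}{1957181} \approx -0.00031065$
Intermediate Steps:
$r = -5871543$
$\frac{v{\left(1824 \right)}}{r} = \frac{1824}{-5871543} = 1824 \left(- \frac{1}{5871543}\right) = - \frac{608}{1957181}$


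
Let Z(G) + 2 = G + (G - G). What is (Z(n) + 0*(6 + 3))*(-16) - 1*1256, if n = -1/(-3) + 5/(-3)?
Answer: -3608/3 ≈ -1202.7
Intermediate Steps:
n = -4/3 (n = -1*(-1/3) + 5*(-1/3) = 1/3 - 5/3 = -4/3 ≈ -1.3333)
Z(G) = -2 + G (Z(G) = -2 + (G + (G - G)) = -2 + (G + 0) = -2 + G)
(Z(n) + 0*(6 + 3))*(-16) - 1*1256 = ((-2 - 4/3) + 0*(6 + 3))*(-16) - 1*1256 = (-10/3 + 0*9)*(-16) - 1256 = (-10/3 + 0)*(-16) - 1256 = -10/3*(-16) - 1256 = 160/3 - 1256 = -3608/3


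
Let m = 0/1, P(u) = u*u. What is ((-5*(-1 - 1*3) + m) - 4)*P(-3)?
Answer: 144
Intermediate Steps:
P(u) = u²
m = 0 (m = 0*1 = 0)
((-5*(-1 - 1*3) + m) - 4)*P(-3) = ((-5*(-1 - 1*3) + 0) - 4)*(-3)² = ((-5*(-1 - 3) + 0) - 4)*9 = ((-5*(-4) + 0) - 4)*9 = ((20 + 0) - 4)*9 = (20 - 4)*9 = 16*9 = 144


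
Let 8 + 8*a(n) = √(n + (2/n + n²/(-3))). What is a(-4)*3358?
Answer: -3358 + 1679*I*√354/24 ≈ -3358.0 + 1316.3*I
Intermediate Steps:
a(n) = -1 + √(n + 2/n - n²/3)/8 (a(n) = -1 + √(n + (2/n + n²/(-3)))/8 = -1 + √(n + (2/n + n²*(-⅓)))/8 = -1 + √(n + (2/n - n²/3))/8 = -1 + √(n + 2/n - n²/3)/8)
a(-4)*3358 = (-1 + √3*√(6/(-4) - 1*(-4)*(-3 - 4))/24)*3358 = (-1 + √3*√(6*(-¼) - 1*(-4)*(-7))/24)*3358 = (-1 + √3*√(-3/2 - 28)/24)*3358 = (-1 + √3*√(-59/2)/24)*3358 = (-1 + √3*(I*√118/2)/24)*3358 = (-1 + I*√354/48)*3358 = -3358 + 1679*I*√354/24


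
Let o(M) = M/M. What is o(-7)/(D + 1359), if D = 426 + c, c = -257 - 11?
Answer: 1/1517 ≈ 0.00065920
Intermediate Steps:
o(M) = 1
c = -268
D = 158 (D = 426 - 268 = 158)
o(-7)/(D + 1359) = 1/(158 + 1359) = 1/1517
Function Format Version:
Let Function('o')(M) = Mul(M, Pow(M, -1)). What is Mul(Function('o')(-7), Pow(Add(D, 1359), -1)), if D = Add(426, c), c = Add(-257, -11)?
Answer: Rational(1, 1517) ≈ 0.00065920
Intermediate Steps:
Function('o')(M) = 1
c = -268
D = 158 (D = Add(426, -268) = 158)
Mul(Function('o')(-7), Pow(Add(D, 1359), -1)) = Mul(1, Pow(Add(158, 1359), -1)) = Mul(1, Pow(1517, -1)) = Mul(1, Rational(1, 1517)) = Rational(1, 1517)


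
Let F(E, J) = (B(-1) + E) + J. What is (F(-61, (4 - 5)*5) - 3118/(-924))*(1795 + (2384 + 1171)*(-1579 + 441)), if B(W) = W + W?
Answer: 17247941045/66 ≈ 2.6133e+8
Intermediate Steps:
B(W) = 2*W
F(E, J) = -2 + E + J (F(E, J) = (2*(-1) + E) + J = (-2 + E) + J = -2 + E + J)
(F(-61, (4 - 5)*5) - 3118/(-924))*(1795 + (2384 + 1171)*(-1579 + 441)) = ((-2 - 61 + (4 - 5)*5) - 3118/(-924))*(1795 + (2384 + 1171)*(-1579 + 441)) = ((-2 - 61 - 1*5) - 3118*(-1/924))*(1795 + 3555*(-1138)) = ((-2 - 61 - 5) + 1559/462)*(1795 - 4045590) = (-68 + 1559/462)*(-4043795) = -29857/462*(-4043795) = 17247941045/66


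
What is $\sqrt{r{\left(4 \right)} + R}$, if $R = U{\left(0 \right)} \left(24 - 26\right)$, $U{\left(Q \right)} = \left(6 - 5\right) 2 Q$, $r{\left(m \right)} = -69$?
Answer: $i \sqrt{69} \approx 8.3066 i$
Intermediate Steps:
$U{\left(Q \right)} = 2 Q$ ($U{\left(Q \right)} = 1 \cdot 2 Q = 2 Q$)
$R = 0$ ($R = 2 \cdot 0 \left(24 - 26\right) = 0 \left(-2\right) = 0$)
$\sqrt{r{\left(4 \right)} + R} = \sqrt{-69 + 0} = \sqrt{-69} = i \sqrt{69}$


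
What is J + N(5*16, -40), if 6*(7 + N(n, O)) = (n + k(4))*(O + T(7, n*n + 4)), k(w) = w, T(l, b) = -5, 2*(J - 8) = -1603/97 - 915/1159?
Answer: -1175203/1843 ≈ -637.66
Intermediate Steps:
J = -1212/1843 (J = 8 + (-1603/97 - 915/1159)/2 = 8 + (-1603*1/97 - 915*1/1159)/2 = 8 + (-1603/97 - 15/19)/2 = 8 + (1/2)*(-31912/1843) = 8 - 15956/1843 = -1212/1843 ≈ -0.65762)
N(n, O) = -7 + (-5 + O)*(4 + n)/6 (N(n, O) = -7 + ((n + 4)*(O - 5))/6 = -7 + ((4 + n)*(-5 + O))/6 = -7 + ((-5 + O)*(4 + n))/6 = -7 + (-5 + O)*(4 + n)/6)
J + N(5*16, -40) = -1212/1843 + (-31/3 - 25*16/6 + (2/3)*(-40) + (1/6)*(-40)*(5*16)) = -1212/1843 + (-31/3 - 5/6*80 - 80/3 + (1/6)*(-40)*80) = -1212/1843 + (-31/3 - 200/3 - 80/3 - 1600/3) = -1212/1843 - 637 = -1175203/1843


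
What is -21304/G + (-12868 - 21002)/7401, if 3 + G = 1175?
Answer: -16447212/722831 ≈ -22.754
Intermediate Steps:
G = 1172 (G = -3 + 1175 = 1172)
-21304/G + (-12868 - 21002)/7401 = -21304/1172 + (-12868 - 21002)/7401 = -21304*1/1172 - 33870*1/7401 = -5326/293 - 11290/2467 = -16447212/722831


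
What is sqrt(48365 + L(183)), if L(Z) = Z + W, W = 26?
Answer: sqrt(48574) ≈ 220.40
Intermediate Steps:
L(Z) = 26 + Z (L(Z) = Z + 26 = 26 + Z)
sqrt(48365 + L(183)) = sqrt(48365 + (26 + 183)) = sqrt(48365 + 209) = sqrt(48574)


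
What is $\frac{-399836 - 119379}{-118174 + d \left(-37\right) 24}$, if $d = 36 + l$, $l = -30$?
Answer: $\frac{519215}{123502} \approx 4.2041$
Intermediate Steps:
$d = 6$ ($d = 36 - 30 = 6$)
$\frac{-399836 - 119379}{-118174 + d \left(-37\right) 24} = \frac{-399836 - 119379}{-118174 + 6 \left(-37\right) 24} = - \frac{519215}{-118174 - 5328} = - \frac{519215}{-123502} = \left(-519215\right) \left(- \frac{1}{123502}\right) = \frac{519215}{123502}$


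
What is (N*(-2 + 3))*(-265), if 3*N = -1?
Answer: 265/3 ≈ 88.333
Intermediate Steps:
N = -⅓ (N = (⅓)*(-1) = -⅓ ≈ -0.33333)
(N*(-2 + 3))*(-265) = -(-2 + 3)/3*(-265) = -⅓*1*(-265) = -⅓*(-265) = 265/3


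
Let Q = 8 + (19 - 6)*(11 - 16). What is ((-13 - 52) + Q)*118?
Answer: -14396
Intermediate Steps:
Q = -57 (Q = 8 + 13*(-5) = 8 - 65 = -57)
((-13 - 52) + Q)*118 = ((-13 - 52) - 57)*118 = (-65 - 57)*118 = -122*118 = -14396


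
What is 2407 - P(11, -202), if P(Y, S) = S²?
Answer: -38397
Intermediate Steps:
2407 - P(11, -202) = 2407 - 1*(-202)² = 2407 - 1*40804 = 2407 - 40804 = -38397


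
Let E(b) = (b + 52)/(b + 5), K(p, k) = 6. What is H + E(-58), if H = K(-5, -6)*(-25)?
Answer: -7944/53 ≈ -149.89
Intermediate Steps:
H = -150 (H = 6*(-25) = -150)
E(b) = (52 + b)/(5 + b)
H + E(-58) = -150 + (52 - 58)/(5 - 58) = -150 - 6/(-53) = -150 - 1/53*(-6) = -150 + 6/53 = -7944/53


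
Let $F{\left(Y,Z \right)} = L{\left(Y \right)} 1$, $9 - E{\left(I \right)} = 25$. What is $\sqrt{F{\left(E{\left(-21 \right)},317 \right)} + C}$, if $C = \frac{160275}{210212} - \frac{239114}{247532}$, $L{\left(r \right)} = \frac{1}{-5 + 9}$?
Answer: $\frac{3 \sqrt{218354670811453502}}{6504274598} \approx 0.21553$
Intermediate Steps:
$L{\left(r \right)} = \frac{1}{4}$
$E{\left(I \right)} = -16$ ($E{\left(I \right)} = 9 - 25 = -16$)
$C = - \frac{2647860217}{13008549196}$ ($C = 160275 \cdot \frac{1}{210212} - \frac{119557}{123766} = \frac{160275}{210212} - \frac{119557}{123766} = - \frac{2647860217}{13008549196} \approx -0.20355$)
$F{\left(Y,Z \right)} = \frac{1}{4}$ ($F{\left(Y,Z \right)} = \frac{1}{4} \cdot 1 = \frac{1}{4}$)
$\sqrt{F{\left(E{\left(-21 \right)},317 \right)} + C} = \sqrt{\frac{1}{4} - \frac{2647860217}{13008549196}} = \sqrt{\frac{302138541}{6504274598}} = \frac{3 \sqrt{218354670811453502}}{6504274598}$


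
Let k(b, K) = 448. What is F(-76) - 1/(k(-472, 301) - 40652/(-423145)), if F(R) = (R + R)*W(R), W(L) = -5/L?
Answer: -1896519265/189609612 ≈ -10.002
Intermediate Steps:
F(R) = -10 (F(R) = (R + R)*(-5/R) = (2*R)*(-5/R) = -10)
F(-76) - 1/(k(-472, 301) - 40652/(-423145)) = -10 - 1/(448 - 40652/(-423145)) = -10 - 1/(448 - 40652*(-1/423145)) = -10 - 1/(448 + 40652/423145) = -10 - 1/189609612/423145 = -10 - 1*423145/189609612 = -10 - 423145/189609612 = -1896519265/189609612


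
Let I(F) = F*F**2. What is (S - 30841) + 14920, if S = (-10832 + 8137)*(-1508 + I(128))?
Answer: -5647776501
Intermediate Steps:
I(F) = F**3
S = -5647760580 (S = (-10832 + 8137)*(-1508 + 128**3) = -2695*(-1508 + 2097152) = -2695*2095644 = -5647760580)
(S - 30841) + 14920 = (-5647760580 - 30841) + 14920 = -5647791421 + 14920 = -5647776501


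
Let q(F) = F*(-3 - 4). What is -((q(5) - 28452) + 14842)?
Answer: 13645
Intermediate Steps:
q(F) = -7*F (q(F) = F*(-7) = -7*F)
-((q(5) - 28452) + 14842) = -((-7*5 - 28452) + 14842) = -((-35 - 28452) + 14842) = -(-28487 + 14842) = -1*(-13645) = 13645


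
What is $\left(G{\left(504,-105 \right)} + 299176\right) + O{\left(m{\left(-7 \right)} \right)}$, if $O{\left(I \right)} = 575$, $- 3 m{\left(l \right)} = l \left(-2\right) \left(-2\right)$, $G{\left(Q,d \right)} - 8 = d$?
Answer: $299654$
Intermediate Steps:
$G{\left(Q,d \right)} = 8 + d$
$m{\left(l \right)} = - \frac{4 l}{3}$ ($m{\left(l \right)} = - \frac{l \left(-2\right) \left(-2\right)}{3} = - \frac{- 2 l \left(-2\right)}{3} = - \frac{4 l}{3}$)
$\left(G{\left(504,-105 \right)} + 299176\right) + O{\left(m{\left(-7 \right)} \right)} = \left(\left(8 - 105\right) + 299176\right) + 575 = \left(-97 + 299176\right) + 575 = 299079 + 575 = 299654$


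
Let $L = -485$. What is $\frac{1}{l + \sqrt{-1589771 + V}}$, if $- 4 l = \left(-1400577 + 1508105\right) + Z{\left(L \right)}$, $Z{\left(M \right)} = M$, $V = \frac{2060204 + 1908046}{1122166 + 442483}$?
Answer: $- \frac{669938891628}{17967866068328065} - \frac{16 i \sqrt{3891954294304252721}}{17967866068328065} \approx -3.7285 \cdot 10^{-5} - 1.7567 \cdot 10^{-6} i$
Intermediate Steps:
$V = \frac{3968250}{1564649} \approx 2.5362$
$l = - \frac{107043}{4}$ ($l = - \frac{\left(-1400577 + 1508105\right) - 485}{4} = - \frac{107528 - 485}{4} = \left(- \frac{1}{4}\right) 107043 = - \frac{107043}{4} \approx -26761.0$)
$\frac{1}{l + \sqrt{-1589771 + V}} = \frac{1}{- \frac{107043}{4} + \sqrt{-1589771 + \frac{3968250}{1564649}}} = \frac{1}{- \frac{107043}{4} + \sqrt{- \frac{2487429637129}{1564649}}} = \frac{1}{- \frac{107043}{4} + \frac{i \sqrt{3891954294304252721}}{1564649}}$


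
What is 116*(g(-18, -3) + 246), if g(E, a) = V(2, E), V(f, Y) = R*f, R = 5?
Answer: 29696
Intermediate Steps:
V(f, Y) = 5*f
g(E, a) = 10 (g(E, a) = 5*2 = 10)
116*(g(-18, -3) + 246) = 116*(10 + 246) = 116*256 = 29696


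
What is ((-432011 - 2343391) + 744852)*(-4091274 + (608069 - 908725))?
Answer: 8918033461500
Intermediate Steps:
((-432011 - 2343391) + 744852)*(-4091274 + (608069 - 908725)) = (-2775402 + 744852)*(-4091274 - 300656) = -2030550*(-4391930) = 8918033461500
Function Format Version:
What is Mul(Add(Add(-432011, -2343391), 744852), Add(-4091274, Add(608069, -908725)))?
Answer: 8918033461500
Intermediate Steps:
Mul(Add(Add(-432011, -2343391), 744852), Add(-4091274, Add(608069, -908725))) = Mul(Add(-2775402, 744852), Add(-4091274, -300656)) = Mul(-2030550, -4391930) = 8918033461500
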